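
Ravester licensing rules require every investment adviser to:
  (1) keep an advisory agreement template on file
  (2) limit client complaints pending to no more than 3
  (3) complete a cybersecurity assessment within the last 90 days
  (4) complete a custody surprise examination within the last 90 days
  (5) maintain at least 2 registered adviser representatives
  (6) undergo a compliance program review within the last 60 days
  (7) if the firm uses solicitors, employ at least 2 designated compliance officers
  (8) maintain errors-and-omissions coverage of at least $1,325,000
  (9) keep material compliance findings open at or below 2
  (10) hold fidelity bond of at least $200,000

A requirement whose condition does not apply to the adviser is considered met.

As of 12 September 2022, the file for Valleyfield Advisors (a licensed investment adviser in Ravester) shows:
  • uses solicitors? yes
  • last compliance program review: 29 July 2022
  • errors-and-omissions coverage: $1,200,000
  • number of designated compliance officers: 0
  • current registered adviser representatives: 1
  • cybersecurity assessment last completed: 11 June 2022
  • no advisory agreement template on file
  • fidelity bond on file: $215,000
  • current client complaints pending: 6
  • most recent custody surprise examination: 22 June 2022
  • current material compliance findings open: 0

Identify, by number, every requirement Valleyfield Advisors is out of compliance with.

1. advisory agreement template absent → not met
2. client complaints pending 6 > 3 → not met
3. cybersecurity assessment 93 days ago vs limit 90 → not met
4. custody surprise examination 82 days ago vs limit 90 → met
5. registered adviser representatives 1 < 2 → not met
6. compliance program review 45 days ago vs limit 60 → met
7. condition 'uses solicitors' holds; designated compliance officers 0 < 2 → not met
8. errors-and-omissions coverage $1,200,000 < $1,325,000 → not met
9. material compliance findings open 0 ≤ 2 → met
10. fidelity bond $215,000 ≥ $200,000 → met
Not met: 1, 2, 3, 5, 7, 8

1, 2, 3, 5, 7, 8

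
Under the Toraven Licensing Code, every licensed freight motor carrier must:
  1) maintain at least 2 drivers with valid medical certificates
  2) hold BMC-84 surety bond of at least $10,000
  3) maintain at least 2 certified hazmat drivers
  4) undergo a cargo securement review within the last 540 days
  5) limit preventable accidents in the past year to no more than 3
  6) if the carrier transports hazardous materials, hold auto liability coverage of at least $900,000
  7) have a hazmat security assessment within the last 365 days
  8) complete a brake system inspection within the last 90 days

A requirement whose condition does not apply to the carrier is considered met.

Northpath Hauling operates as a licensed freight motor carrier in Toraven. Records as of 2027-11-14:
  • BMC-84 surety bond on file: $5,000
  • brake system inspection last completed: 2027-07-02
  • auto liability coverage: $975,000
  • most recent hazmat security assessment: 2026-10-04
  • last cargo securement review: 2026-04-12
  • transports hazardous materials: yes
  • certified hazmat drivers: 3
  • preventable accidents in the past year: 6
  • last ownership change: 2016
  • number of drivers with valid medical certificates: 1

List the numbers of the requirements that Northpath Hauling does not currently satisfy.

1, 2, 4, 5, 7, 8

1. drivers with valid medical certificates 1 < 2 → not met
2. BMC-84 surety bond $5,000 < $10,000 → not met
3. certified hazmat drivers 3 ≥ 2 → met
4. cargo securement review 581 days ago vs limit 540 → not met
5. preventable accidents in the past year 6 > 3 → not met
6. condition 'transports hazardous materials' holds; auto liability coverage $975,000 ≥ $900,000 → met
7. hazmat security assessment 406 days ago vs limit 365 → not met
8. brake system inspection 135 days ago vs limit 90 → not met
Not met: 1, 2, 4, 5, 7, 8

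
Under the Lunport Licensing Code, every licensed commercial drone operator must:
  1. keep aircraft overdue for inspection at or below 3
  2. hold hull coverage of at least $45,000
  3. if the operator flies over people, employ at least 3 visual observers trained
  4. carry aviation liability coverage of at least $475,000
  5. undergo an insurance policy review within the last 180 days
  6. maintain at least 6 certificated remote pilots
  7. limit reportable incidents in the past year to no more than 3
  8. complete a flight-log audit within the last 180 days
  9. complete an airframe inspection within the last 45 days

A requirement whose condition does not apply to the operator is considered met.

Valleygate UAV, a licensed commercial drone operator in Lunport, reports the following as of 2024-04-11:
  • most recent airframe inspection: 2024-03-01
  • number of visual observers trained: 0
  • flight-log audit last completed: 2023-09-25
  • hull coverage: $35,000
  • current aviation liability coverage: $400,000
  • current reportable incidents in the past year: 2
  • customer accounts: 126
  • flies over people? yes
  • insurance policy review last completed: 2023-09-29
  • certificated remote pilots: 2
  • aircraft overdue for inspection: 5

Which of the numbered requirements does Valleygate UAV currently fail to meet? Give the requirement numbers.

1. aircraft overdue for inspection 5 > 3 → not met
2. hull coverage $35,000 < $45,000 → not met
3. condition 'flies over people' holds; visual observers trained 0 < 3 → not met
4. aviation liability coverage $400,000 < $475,000 → not met
5. insurance policy review 195 days ago vs limit 180 → not met
6. certificated remote pilots 2 < 6 → not met
7. reportable incidents in the past year 2 ≤ 3 → met
8. flight-log audit 199 days ago vs limit 180 → not met
9. airframe inspection 41 days ago vs limit 45 → met
Not met: 1, 2, 3, 4, 5, 6, 8

1, 2, 3, 4, 5, 6, 8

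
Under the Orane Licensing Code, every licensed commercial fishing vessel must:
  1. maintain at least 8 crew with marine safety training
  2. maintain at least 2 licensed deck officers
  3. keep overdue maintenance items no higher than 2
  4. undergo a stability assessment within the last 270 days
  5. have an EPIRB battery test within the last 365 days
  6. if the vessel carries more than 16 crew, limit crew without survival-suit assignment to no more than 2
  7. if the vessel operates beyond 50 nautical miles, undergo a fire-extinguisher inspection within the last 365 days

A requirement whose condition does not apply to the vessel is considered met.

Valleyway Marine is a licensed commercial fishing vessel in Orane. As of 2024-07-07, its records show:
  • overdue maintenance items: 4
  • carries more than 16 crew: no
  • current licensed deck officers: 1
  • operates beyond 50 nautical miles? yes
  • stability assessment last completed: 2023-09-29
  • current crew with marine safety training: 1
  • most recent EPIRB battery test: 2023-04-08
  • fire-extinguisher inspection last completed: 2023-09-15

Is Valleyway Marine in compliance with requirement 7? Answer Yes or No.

7. condition 'operates beyond 50 nautical miles' holds; fire-extinguisher inspection 296 days ago vs limit 365 → met

Yes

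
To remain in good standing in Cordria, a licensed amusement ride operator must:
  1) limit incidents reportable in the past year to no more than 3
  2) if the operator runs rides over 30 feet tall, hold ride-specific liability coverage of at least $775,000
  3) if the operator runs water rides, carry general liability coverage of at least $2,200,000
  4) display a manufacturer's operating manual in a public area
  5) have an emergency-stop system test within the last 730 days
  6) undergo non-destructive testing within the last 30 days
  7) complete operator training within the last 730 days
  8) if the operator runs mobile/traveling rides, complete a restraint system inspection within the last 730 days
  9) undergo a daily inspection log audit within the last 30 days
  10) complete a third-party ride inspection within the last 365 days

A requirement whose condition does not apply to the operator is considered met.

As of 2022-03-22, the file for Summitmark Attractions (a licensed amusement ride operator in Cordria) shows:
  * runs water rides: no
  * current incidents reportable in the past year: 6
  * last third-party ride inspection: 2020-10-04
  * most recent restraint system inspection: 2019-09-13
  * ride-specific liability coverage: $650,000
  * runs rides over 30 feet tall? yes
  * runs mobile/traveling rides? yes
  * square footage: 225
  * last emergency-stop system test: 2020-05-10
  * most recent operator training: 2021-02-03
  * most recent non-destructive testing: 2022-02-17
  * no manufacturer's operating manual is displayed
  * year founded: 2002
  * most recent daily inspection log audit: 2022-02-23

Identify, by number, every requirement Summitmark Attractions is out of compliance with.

1, 2, 4, 6, 8, 10

1. incidents reportable in the past year 6 > 3 → not met
2. condition 'runs rides over 30 feet tall' holds; ride-specific liability coverage $650,000 < $775,000 → not met
3. condition 'runs water rides' does not hold → requirement n/a → met
4. manufacturer's operating manual absent → not met
5. emergency-stop system test 681 days ago vs limit 730 → met
6. non-destructive testing 33 days ago vs limit 30 → not met
7. operator training 412 days ago vs limit 730 → met
8. condition 'runs mobile/traveling rides' holds; restraint system inspection 921 days ago vs limit 730 → not met
9. daily inspection log audit 27 days ago vs limit 30 → met
10. third-party ride inspection 534 days ago vs limit 365 → not met
Not met: 1, 2, 4, 6, 8, 10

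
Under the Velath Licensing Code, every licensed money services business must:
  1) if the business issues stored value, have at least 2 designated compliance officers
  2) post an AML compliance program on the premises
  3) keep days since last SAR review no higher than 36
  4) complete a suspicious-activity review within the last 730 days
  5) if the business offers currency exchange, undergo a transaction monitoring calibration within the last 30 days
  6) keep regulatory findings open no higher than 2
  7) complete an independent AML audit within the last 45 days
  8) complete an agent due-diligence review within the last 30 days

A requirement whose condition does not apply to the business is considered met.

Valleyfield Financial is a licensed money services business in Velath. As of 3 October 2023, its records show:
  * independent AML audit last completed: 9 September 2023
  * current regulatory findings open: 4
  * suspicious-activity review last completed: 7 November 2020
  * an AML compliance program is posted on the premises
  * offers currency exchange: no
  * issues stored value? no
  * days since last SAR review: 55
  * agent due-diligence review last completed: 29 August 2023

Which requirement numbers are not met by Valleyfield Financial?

1. condition 'issues stored value' does not hold → requirement n/a → met
2. AML compliance program present → met
3. days since last SAR review 55 > 36 → not met
4. suspicious-activity review 1060 days ago vs limit 730 → not met
5. condition 'offers currency exchange' does not hold → requirement n/a → met
6. regulatory findings open 4 > 2 → not met
7. independent AML audit 24 days ago vs limit 45 → met
8. agent due-diligence review 35 days ago vs limit 30 → not met
Not met: 3, 4, 6, 8

3, 4, 6, 8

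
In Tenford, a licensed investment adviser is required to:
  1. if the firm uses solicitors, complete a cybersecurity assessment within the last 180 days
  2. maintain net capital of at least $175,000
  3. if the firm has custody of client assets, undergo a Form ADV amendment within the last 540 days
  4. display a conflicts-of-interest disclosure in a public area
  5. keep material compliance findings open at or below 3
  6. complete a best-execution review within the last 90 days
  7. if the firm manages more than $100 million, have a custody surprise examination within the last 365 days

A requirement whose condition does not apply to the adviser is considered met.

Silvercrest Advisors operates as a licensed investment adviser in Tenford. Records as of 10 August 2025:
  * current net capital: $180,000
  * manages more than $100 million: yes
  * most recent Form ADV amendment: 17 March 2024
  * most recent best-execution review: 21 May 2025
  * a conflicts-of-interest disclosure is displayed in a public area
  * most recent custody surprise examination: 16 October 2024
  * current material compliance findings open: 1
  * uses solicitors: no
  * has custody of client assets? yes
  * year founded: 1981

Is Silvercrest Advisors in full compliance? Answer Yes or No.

1. condition 'uses solicitors' does not hold → requirement n/a → met
2. net capital $180,000 ≥ $175,000 → met
3. condition 'has custody of client assets' holds; Form ADV amendment 511 days ago vs limit 540 → met
4. conflicts-of-interest disclosure present → met
5. material compliance findings open 1 ≤ 3 → met
6. best-execution review 81 days ago vs limit 90 → met
7. condition 'manages more than $100 million' holds; custody surprise examination 298 days ago vs limit 365 → met
All met.

Yes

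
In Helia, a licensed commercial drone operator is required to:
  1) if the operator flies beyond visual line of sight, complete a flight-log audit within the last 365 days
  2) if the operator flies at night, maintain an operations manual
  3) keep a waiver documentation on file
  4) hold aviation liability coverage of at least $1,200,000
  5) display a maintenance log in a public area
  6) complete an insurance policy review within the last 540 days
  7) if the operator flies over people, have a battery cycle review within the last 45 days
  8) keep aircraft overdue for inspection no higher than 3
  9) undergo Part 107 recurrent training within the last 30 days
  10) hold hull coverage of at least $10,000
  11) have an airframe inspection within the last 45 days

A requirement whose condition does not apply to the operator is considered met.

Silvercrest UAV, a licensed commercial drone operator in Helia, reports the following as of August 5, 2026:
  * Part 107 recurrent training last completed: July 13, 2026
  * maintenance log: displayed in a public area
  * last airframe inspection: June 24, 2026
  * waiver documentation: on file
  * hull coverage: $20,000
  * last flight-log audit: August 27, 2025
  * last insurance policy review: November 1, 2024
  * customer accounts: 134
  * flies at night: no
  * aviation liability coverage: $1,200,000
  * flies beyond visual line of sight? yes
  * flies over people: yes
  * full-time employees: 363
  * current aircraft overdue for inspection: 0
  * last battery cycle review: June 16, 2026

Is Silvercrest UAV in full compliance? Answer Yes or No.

No

1. condition 'flies beyond visual line of sight' holds; flight-log audit 343 days ago vs limit 365 → met
2. condition 'flies at night' does not hold → requirement n/a → met
3. waiver documentation present → met
4. aviation liability coverage $1,200,000 ≥ $1,200,000 → met
5. maintenance log present → met
6. insurance policy review 642 days ago vs limit 540 → not met
7. condition 'flies over people' holds; battery cycle review 50 days ago vs limit 45 → not met
8. aircraft overdue for inspection 0 ≤ 3 → met
9. Part 107 recurrent training 23 days ago vs limit 30 → met
10. hull coverage $20,000 ≥ $10,000 → met
11. airframe inspection 42 days ago vs limit 45 → met
Not met: 6, 7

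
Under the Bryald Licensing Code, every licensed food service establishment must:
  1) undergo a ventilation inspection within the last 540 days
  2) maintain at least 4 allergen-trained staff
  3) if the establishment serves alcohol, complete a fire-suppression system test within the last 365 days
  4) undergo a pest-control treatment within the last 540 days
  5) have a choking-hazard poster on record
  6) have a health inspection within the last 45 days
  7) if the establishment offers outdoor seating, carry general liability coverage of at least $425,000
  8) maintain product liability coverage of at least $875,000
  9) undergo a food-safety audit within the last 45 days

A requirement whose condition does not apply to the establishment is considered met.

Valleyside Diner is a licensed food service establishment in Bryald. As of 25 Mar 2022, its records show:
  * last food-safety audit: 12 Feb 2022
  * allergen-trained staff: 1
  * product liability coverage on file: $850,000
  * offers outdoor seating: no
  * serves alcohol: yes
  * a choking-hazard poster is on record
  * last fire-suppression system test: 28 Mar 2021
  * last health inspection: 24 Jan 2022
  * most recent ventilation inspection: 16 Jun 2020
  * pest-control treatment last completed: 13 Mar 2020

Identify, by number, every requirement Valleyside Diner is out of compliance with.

1. ventilation inspection 647 days ago vs limit 540 → not met
2. allergen-trained staff 1 < 4 → not met
3. condition 'serves alcohol' holds; fire-suppression system test 362 days ago vs limit 365 → met
4. pest-control treatment 742 days ago vs limit 540 → not met
5. choking-hazard poster present → met
6. health inspection 60 days ago vs limit 45 → not met
7. condition 'offers outdoor seating' does not hold → requirement n/a → met
8. product liability coverage $850,000 < $875,000 → not met
9. food-safety audit 41 days ago vs limit 45 → met
Not met: 1, 2, 4, 6, 8

1, 2, 4, 6, 8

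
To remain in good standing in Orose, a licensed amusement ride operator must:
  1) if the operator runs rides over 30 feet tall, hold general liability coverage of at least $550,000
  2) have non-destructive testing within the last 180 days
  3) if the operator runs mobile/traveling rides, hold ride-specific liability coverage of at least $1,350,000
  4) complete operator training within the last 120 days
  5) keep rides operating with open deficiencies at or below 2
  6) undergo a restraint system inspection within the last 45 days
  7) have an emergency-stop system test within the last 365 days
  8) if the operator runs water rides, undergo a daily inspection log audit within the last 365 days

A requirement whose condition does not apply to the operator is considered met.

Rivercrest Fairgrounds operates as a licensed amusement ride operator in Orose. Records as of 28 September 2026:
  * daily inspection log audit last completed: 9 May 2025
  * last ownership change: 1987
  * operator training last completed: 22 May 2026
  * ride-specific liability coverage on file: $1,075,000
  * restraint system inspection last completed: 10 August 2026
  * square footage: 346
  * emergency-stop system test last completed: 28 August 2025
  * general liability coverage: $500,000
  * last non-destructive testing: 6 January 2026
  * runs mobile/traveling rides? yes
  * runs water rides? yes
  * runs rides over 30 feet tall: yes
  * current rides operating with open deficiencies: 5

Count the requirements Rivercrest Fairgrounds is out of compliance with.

8

1. condition 'runs rides over 30 feet tall' holds; general liability coverage $500,000 < $550,000 → not met
2. non-destructive testing 265 days ago vs limit 180 → not met
3. condition 'runs mobile/traveling rides' holds; ride-specific liability coverage $1,075,000 < $1,350,000 → not met
4. operator training 129 days ago vs limit 120 → not met
5. rides operating with open deficiencies 5 > 2 → not met
6. restraint system inspection 49 days ago vs limit 45 → not met
7. emergency-stop system test 396 days ago vs limit 365 → not met
8. condition 'runs water rides' holds; daily inspection log audit 507 days ago vs limit 365 → not met
Not met: 8 of 8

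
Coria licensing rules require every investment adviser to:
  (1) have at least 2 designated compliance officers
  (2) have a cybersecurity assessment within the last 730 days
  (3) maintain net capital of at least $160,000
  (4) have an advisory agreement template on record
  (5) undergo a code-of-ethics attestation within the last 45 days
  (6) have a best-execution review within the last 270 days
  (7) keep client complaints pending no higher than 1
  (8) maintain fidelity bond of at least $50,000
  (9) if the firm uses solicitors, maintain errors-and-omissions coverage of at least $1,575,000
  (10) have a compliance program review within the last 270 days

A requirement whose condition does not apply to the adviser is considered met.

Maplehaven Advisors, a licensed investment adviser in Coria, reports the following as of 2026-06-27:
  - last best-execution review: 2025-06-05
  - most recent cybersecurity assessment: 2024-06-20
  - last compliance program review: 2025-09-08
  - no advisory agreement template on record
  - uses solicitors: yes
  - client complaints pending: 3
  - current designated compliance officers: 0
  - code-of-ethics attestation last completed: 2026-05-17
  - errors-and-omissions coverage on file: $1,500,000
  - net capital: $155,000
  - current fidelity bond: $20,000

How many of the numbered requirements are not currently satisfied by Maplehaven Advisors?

9

1. designated compliance officers 0 < 2 → not met
2. cybersecurity assessment 737 days ago vs limit 730 → not met
3. net capital $155,000 < $160,000 → not met
4. advisory agreement template absent → not met
5. code-of-ethics attestation 41 days ago vs limit 45 → met
6. best-execution review 387 days ago vs limit 270 → not met
7. client complaints pending 3 > 1 → not met
8. fidelity bond $20,000 < $50,000 → not met
9. condition 'uses solicitors' holds; errors-and-omissions coverage $1,500,000 < $1,575,000 → not met
10. compliance program review 292 days ago vs limit 270 → not met
Not met: 9 of 10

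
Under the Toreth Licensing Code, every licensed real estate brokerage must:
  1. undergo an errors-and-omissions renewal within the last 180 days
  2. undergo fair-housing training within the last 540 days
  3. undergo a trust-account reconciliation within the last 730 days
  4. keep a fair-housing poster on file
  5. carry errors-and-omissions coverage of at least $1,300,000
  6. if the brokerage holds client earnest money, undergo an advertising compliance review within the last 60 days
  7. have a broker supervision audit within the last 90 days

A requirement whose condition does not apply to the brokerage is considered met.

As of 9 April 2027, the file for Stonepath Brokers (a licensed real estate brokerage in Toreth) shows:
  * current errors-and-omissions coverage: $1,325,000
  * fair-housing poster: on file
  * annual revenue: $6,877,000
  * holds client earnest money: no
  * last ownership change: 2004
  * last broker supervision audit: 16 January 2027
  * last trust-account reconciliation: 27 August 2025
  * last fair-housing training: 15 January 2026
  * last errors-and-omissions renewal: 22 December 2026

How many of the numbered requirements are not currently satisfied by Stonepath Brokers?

1. errors-and-omissions renewal 108 days ago vs limit 180 → met
2. fair-housing training 449 days ago vs limit 540 → met
3. trust-account reconciliation 590 days ago vs limit 730 → met
4. fair-housing poster present → met
5. errors-and-omissions coverage $1,325,000 ≥ $1,300,000 → met
6. condition 'holds client earnest money' does not hold → requirement n/a → met
7. broker supervision audit 83 days ago vs limit 90 → met
Not met: 0 of 7

0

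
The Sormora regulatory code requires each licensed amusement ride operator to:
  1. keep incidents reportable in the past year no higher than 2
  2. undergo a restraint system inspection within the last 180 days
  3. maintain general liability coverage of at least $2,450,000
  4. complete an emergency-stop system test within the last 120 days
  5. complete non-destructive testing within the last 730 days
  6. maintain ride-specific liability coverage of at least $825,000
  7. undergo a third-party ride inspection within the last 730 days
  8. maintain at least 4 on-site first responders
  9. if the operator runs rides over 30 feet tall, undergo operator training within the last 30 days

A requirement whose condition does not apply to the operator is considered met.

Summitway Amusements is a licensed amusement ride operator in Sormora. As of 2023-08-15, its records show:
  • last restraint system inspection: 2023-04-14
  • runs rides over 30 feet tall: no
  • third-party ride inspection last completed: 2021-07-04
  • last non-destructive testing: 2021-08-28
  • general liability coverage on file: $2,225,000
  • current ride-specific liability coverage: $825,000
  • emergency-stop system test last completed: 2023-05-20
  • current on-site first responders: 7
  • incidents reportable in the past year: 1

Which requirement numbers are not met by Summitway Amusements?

3, 7

1. incidents reportable in the past year 1 ≤ 2 → met
2. restraint system inspection 123 days ago vs limit 180 → met
3. general liability coverage $2,225,000 < $2,450,000 → not met
4. emergency-stop system test 87 days ago vs limit 120 → met
5. non-destructive testing 717 days ago vs limit 730 → met
6. ride-specific liability coverage $825,000 ≥ $825,000 → met
7. third-party ride inspection 772 days ago vs limit 730 → not met
8. on-site first responders 7 ≥ 4 → met
9. condition 'runs rides over 30 feet tall' does not hold → requirement n/a → met
Not met: 3, 7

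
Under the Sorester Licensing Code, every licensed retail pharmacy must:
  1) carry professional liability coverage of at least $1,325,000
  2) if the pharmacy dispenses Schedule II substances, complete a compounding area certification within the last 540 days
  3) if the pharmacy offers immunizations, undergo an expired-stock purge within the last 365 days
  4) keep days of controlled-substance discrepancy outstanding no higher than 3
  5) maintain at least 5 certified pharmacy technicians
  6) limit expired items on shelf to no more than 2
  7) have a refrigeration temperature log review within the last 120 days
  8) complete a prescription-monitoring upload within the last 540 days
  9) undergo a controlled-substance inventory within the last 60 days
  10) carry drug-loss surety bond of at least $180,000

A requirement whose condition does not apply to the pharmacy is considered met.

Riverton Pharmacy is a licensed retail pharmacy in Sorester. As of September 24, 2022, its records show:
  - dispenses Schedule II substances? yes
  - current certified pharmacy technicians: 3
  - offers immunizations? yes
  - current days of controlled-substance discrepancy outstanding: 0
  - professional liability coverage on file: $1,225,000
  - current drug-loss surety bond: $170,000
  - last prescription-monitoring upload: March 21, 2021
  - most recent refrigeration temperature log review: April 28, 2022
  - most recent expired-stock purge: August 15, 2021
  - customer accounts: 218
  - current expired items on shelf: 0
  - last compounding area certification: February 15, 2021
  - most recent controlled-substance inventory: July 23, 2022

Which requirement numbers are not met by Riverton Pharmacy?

1. professional liability coverage $1,225,000 < $1,325,000 → not met
2. condition 'dispenses Schedule II substances' holds; compounding area certification 586 days ago vs limit 540 → not met
3. condition 'offers immunizations' holds; expired-stock purge 405 days ago vs limit 365 → not met
4. days of controlled-substance discrepancy outstanding 0 ≤ 3 → met
5. certified pharmacy technicians 3 < 5 → not met
6. expired items on shelf 0 ≤ 2 → met
7. refrigeration temperature log review 149 days ago vs limit 120 → not met
8. prescription-monitoring upload 552 days ago vs limit 540 → not met
9. controlled-substance inventory 63 days ago vs limit 60 → not met
10. drug-loss surety bond $170,000 < $180,000 → not met
Not met: 1, 2, 3, 5, 7, 8, 9, 10

1, 2, 3, 5, 7, 8, 9, 10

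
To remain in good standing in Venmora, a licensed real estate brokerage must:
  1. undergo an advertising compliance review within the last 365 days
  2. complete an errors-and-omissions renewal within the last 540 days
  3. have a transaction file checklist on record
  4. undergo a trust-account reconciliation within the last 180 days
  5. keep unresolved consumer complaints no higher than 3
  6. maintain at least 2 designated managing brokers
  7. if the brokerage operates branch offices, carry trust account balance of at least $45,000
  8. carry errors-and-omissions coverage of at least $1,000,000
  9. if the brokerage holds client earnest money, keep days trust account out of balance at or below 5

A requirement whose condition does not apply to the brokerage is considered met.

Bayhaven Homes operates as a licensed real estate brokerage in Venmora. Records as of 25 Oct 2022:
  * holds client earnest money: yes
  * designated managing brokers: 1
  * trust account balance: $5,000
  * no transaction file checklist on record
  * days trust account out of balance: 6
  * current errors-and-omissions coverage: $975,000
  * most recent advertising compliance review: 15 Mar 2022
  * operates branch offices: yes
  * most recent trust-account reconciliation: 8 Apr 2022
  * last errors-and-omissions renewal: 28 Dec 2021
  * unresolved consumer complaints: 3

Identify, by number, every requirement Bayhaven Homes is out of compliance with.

3, 4, 6, 7, 8, 9

1. advertising compliance review 224 days ago vs limit 365 → met
2. errors-and-omissions renewal 301 days ago vs limit 540 → met
3. transaction file checklist absent → not met
4. trust-account reconciliation 200 days ago vs limit 180 → not met
5. unresolved consumer complaints 3 ≤ 3 → met
6. designated managing brokers 1 < 2 → not met
7. condition 'operates branch offices' holds; trust account balance $5,000 < $45,000 → not met
8. errors-and-omissions coverage $975,000 < $1,000,000 → not met
9. condition 'holds client earnest money' holds; days trust account out of balance 6 > 5 → not met
Not met: 3, 4, 6, 7, 8, 9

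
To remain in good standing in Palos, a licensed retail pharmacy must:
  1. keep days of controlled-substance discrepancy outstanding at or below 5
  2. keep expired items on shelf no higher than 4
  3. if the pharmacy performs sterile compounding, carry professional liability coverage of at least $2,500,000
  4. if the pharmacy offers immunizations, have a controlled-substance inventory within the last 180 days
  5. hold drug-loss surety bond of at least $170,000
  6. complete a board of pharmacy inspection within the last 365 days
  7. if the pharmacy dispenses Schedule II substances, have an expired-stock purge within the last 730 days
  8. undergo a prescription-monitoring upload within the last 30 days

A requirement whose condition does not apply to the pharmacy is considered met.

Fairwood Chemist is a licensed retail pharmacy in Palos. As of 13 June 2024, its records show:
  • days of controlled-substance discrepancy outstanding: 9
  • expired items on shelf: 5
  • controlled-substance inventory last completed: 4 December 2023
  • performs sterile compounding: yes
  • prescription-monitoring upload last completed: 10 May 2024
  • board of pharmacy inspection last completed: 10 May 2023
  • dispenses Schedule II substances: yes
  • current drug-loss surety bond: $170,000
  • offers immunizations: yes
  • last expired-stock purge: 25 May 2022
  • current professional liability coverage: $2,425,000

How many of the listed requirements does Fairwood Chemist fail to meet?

1. days of controlled-substance discrepancy outstanding 9 > 5 → not met
2. expired items on shelf 5 > 4 → not met
3. condition 'performs sterile compounding' holds; professional liability coverage $2,425,000 < $2,500,000 → not met
4. condition 'offers immunizations' holds; controlled-substance inventory 192 days ago vs limit 180 → not met
5. drug-loss surety bond $170,000 ≥ $170,000 → met
6. board of pharmacy inspection 400 days ago vs limit 365 → not met
7. condition 'dispenses Schedule II substances' holds; expired-stock purge 750 days ago vs limit 730 → not met
8. prescription-monitoring upload 34 days ago vs limit 30 → not met
Not met: 7 of 8

7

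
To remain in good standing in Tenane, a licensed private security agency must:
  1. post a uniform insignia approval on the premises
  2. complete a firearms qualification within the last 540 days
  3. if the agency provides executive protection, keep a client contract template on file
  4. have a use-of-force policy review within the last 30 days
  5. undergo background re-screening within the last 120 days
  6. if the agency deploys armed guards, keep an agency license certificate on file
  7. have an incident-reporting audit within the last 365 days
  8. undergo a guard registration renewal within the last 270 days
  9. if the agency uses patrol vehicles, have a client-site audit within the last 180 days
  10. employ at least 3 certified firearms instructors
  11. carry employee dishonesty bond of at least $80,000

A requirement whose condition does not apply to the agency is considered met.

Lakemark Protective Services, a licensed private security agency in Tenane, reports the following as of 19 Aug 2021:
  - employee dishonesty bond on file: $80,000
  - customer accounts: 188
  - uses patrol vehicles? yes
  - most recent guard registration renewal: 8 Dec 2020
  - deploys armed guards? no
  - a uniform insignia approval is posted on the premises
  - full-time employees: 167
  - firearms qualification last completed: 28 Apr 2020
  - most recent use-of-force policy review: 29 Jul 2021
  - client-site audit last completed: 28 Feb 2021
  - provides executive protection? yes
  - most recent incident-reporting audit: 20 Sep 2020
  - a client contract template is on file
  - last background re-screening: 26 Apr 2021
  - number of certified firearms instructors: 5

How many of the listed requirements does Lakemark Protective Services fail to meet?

0

1. uniform insignia approval present → met
2. firearms qualification 478 days ago vs limit 540 → met
3. condition 'provides executive protection' holds; client contract template present → met
4. use-of-force policy review 21 days ago vs limit 30 → met
5. background re-screening 115 days ago vs limit 120 → met
6. condition 'deploys armed guards' does not hold → requirement n/a → met
7. incident-reporting audit 333 days ago vs limit 365 → met
8. guard registration renewal 254 days ago vs limit 270 → met
9. condition 'uses patrol vehicles' holds; client-site audit 172 days ago vs limit 180 → met
10. certified firearms instructors 5 ≥ 3 → met
11. employee dishonesty bond $80,000 ≥ $80,000 → met
Not met: 0 of 11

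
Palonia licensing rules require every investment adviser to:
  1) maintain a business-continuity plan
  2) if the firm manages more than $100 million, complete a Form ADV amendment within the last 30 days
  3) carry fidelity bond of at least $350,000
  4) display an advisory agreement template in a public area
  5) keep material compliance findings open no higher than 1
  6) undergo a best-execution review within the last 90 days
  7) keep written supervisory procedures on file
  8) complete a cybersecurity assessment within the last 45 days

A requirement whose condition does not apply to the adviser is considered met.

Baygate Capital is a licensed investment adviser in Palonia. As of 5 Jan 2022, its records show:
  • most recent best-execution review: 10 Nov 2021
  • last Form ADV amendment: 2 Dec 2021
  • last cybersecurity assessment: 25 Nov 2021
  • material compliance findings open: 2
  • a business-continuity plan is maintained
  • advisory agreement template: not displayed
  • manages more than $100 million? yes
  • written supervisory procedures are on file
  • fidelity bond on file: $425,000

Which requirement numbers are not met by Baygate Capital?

1. business-continuity plan present → met
2. condition 'manages more than $100 million' holds; Form ADV amendment 34 days ago vs limit 30 → not met
3. fidelity bond $425,000 ≥ $350,000 → met
4. advisory agreement template absent → not met
5. material compliance findings open 2 > 1 → not met
6. best-execution review 56 days ago vs limit 90 → met
7. written supervisory procedures present → met
8. cybersecurity assessment 41 days ago vs limit 45 → met
Not met: 2, 4, 5

2, 4, 5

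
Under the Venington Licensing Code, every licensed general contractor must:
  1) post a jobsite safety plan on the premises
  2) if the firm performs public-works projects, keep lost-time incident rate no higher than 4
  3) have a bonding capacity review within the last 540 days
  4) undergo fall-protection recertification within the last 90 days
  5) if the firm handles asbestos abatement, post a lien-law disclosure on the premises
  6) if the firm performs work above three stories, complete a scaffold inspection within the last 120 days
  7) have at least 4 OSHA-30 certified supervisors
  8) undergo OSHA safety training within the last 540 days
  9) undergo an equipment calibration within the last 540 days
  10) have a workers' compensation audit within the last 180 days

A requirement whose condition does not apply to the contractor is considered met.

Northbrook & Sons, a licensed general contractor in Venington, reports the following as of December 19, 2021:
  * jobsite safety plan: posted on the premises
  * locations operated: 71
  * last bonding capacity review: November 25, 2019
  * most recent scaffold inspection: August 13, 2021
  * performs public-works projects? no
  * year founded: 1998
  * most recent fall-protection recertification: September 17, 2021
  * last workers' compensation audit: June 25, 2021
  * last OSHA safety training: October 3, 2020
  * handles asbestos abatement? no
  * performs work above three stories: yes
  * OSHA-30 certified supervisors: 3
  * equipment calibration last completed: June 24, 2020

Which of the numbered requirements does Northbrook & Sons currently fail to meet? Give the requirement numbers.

1. jobsite safety plan present → met
2. condition 'performs public-works projects' does not hold → requirement n/a → met
3. bonding capacity review 755 days ago vs limit 540 → not met
4. fall-protection recertification 93 days ago vs limit 90 → not met
5. condition 'handles asbestos abatement' does not hold → requirement n/a → met
6. condition 'performs work above three stories' holds; scaffold inspection 128 days ago vs limit 120 → not met
7. OSHA-30 certified supervisors 3 < 4 → not met
8. OSHA safety training 442 days ago vs limit 540 → met
9. equipment calibration 543 days ago vs limit 540 → not met
10. workers' compensation audit 177 days ago vs limit 180 → met
Not met: 3, 4, 6, 7, 9

3, 4, 6, 7, 9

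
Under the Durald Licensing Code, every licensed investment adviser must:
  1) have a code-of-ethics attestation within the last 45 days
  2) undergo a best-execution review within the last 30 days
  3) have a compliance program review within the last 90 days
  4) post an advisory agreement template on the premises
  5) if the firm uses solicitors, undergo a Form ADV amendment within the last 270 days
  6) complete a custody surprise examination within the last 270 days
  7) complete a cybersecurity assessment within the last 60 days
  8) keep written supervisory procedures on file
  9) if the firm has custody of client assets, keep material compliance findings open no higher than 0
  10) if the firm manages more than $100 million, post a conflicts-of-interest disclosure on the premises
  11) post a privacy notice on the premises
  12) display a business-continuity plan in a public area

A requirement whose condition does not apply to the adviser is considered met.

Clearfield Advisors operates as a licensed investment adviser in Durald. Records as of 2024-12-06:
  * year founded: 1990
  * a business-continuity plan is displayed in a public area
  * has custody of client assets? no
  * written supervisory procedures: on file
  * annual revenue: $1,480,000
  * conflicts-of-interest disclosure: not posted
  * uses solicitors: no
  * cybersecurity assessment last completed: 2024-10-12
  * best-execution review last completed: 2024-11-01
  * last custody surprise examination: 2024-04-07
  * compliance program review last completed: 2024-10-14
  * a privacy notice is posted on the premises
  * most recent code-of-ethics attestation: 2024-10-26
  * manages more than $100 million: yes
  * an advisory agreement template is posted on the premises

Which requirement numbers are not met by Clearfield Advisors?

2, 10

1. code-of-ethics attestation 41 days ago vs limit 45 → met
2. best-execution review 35 days ago vs limit 30 → not met
3. compliance program review 53 days ago vs limit 90 → met
4. advisory agreement template present → met
5. condition 'uses solicitors' does not hold → requirement n/a → met
6. custody surprise examination 243 days ago vs limit 270 → met
7. cybersecurity assessment 55 days ago vs limit 60 → met
8. written supervisory procedures present → met
9. condition 'has custody of client assets' does not hold → requirement n/a → met
10. condition 'manages more than $100 million' holds; conflicts-of-interest disclosure absent → not met
11. privacy notice present → met
12. business-continuity plan present → met
Not met: 2, 10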